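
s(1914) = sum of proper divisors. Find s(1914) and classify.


Proper divisors: 1, 2, 3, 6, 11, 22, 29, 33, 58, 66, 87, 174, 319, 638, 957
Sum = 1 + 2 + 3 + 6 + 11 + 22 + 29 + 33 + 58 + 66 + 87 + 174 + 319 + 638 + 957 = 2406
2406 > 1914 → abundant

s(1914) = 2406 (abundant)


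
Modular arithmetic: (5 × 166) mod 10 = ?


5 × 166 = 830
830 mod 10 = 0


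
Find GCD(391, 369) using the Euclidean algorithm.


391 = 1 * 369 + 22
369 = 16 * 22 + 17
22 = 1 * 17 + 5
17 = 3 * 5 + 2
5 = 2 * 2 + 1
2 = 2 * 1 + 0
GCD = 1


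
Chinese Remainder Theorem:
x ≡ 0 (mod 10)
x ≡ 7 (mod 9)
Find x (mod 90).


M = 10*9 = 90
M1 = M/10 = 9, M2 = M/9 = 10
M1^(-1) mod 10 = 9, M2^(-1) mod 9 = 1
x = 0*9*9 + 7*10*1 = 70
70 mod 90 = 70
Check: 70 mod 10 = 0 ✓, 70 mod 9 = 7 ✓

x ≡ 70 (mod 90)


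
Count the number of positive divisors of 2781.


2781 = 3^3 × 103^1
d(2781) = (3+1) × (1+1) = 8

8 divisors


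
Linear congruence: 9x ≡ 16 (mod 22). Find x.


GCD(9, 22) = 1, unique solution
a^(-1) mod 22 = 5
x = 5 * 16 mod 22 = 14

x ≡ 14 (mod 22)


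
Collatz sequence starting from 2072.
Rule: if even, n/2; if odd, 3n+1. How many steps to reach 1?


2072 → 1036 → 518 → 259 → 778 → 389 → 1168 → 584 → 292 → 146 → 73 → 220 → 110 → 55 → 166 → 83 → 250 → 125 → 376 → 188 → 94 → 47 → 142 → 71 → 214 → 107 → 322 → 161 → 484 → 242 → 121 → 364 → 182 → 91 → 274 → 137 → 412 → 206 → 103 → 310 → 155 → 466 → 233 → 700 → 350 → 175 → 526 → 263 → 790 → 395 → 1186 → 593 → 1780 → 890 → 445 → 1336 → 668 → 334 → 167 → 502 → 251 → 754 → 377 → 1132 → 566 → 283 → 850 → 425 → 1276 → 638 → 319 → 958 → 479 → 1438 → 719 → 2158 → 1079 → 3238 → 1619 → 4858 → 2429 → 7288 → 3644 → 1822 → 911 → 2734 → 1367 → 4102 → 2051 → 6154 → 3077 → 9232 → 4616 → 2308 → 1154 → 577 → 1732 → 866 → 433 → 1300 → 650 → 325 → 976 → 488 → 244 → 122 → 61 → 184 → 92 → 46 → 23 → 70 → 35 → 106 → 53 → 160 → 80 → 40 → 20 → 10 → 5 → 16 → 8 → 4 → 2 → 1
Total steps = 125

125 steps


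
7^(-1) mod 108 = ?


Use the extended Euclidean algorithm on (108, 7); each row r = 108*s + 7*t:
r=108, s=1, t=0
r=7, s=0, t=1
q=15: r=3, s=1, t=-15   [108*(1) + 7*(-15) = 3]
q=2: r=1, s=-2, t=31   [108*(-2) + 7*(31) = 1]
q=3: r=0, s=7, t=-108   [108*(7) + 7*(-108) = 0]
GCD = 1 with t = 31, so 7*(31) ≡ 1 (mod 108)
Inverse = 31 mod 108 = 31
Check: 7 * 31 = 217 ≡ 1 (mod 108)

7^(-1) ≡ 31 (mod 108)


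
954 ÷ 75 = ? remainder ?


954 = 75 * 12 + 54
Check: 900 + 54 = 954

q = 12, r = 54


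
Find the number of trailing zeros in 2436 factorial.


floor(2436/5) = 487
floor(2436/25) = 97
floor(2436/125) = 19
floor(2436/625) = 3
Total = 606

606 trailing zeros


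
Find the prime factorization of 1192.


1192 / 2 = 596
596 / 2 = 298
298 / 2 = 149
149 / 149 = 1
1192 = 2^3 × 149


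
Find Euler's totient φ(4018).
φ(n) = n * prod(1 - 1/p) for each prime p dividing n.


4018 = 2 × 7^2 × 41
Prime factors: 2, 7, 41
φ(4018) = 4018 × (1-1/2) × (1-1/7) × (1-1/41)
= 4018 × 1/2 × 6/7 × 40/41 = 1680

φ(4018) = 1680


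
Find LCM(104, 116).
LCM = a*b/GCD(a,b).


GCD(104, 116) = 4
LCM = 104*116/4 = 12064/4 = 3016

LCM = 3016


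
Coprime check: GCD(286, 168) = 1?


Euclidean algorithm:
286 = 1 * 168 + 118
168 = 1 * 118 + 50
118 = 2 * 50 + 18
50 = 2 * 18 + 14
18 = 1 * 14 + 4
14 = 3 * 4 + 2
4 = 2 * 2 + 0
GCD(286, 168) = 2

No, not coprime (GCD = 2)


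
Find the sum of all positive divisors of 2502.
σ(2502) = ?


Divisors of 2502: 1, 2, 3, 6, 9, 18, 139, 278, 417, 834, 1251, 2502
Sum = 1 + 2 + 3 + 6 + 9 + 18 + 139 + 278 + 417 + 834 + 1251 + 2502 = 5460

σ(2502) = 5460


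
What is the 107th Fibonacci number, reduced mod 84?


F(k) mod 84 for k=1..107:
1, 1, 2, 3, 5, 8, 13, 21, 34, 55, 5, 60, 65, 41, 22, 63, 1, 64, 65, 45, 26, 71, 13, 0, 13, 13, 26, 39, 65, 20, 1, 21, 22, 43, 65, 24, 5, 29, 34, 63, 13, 76, 5, 81, 2, 83, 1, 0, 1, 1, 2, 3, 5, 8, 13, 21, 34, 55, 5, 60, 65, 41, 22, 63, 1, 64, 65, 45, 26, 71, 13, 0, 13, 13, 26, 39, 65, 20, 1, 21, 22, 43, 65, 24, 5, 29, 34, 63, 13, 76, 5, 81, 2, 83, 1, 0, 1, 1, 2, 3, 5, 8, 13, 21, 34, 55, 5
F(107) mod 84 = 5


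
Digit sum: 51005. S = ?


5 + 1 + 0 + 0 + 5 = 11


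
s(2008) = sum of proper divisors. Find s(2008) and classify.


Proper divisors: 1, 2, 4, 8, 251, 502, 1004
Sum = 1 + 2 + 4 + 8 + 251 + 502 + 1004 = 1772
1772 < 2008 → deficient

s(2008) = 1772 (deficient)


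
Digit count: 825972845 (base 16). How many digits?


825972845 in base 16 = 313B586D
Number of digits = 8

8 digits (base 16)


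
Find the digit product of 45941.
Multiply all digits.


4 × 5 × 9 × 4 × 1 = 720


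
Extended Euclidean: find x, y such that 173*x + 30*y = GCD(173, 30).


Tabular extended Euclidean (each row: r = 173*s + 30*t):
r=173, s=1, t=0
r=30, s=0, t=1
q=5: r=23, s=1, t=-5   [173*(1) + 30*(-5) = 23]
q=1: r=7, s=-1, t=6   [173*(-1) + 30*(6) = 7]
q=3: r=2, s=4, t=-23   [173*(4) + 30*(-23) = 2]
q=3: r=1, s=-13, t=75   [173*(-13) + 30*(75) = 1]
q=2: r=0, s=30, t=-173   [173*(30) + 30*(-173) = 0]
GCD = 1; from the row with r=1: x=-13, y=75
Check: 173*(-13) + 30*(75) = -2249 + 2250 = 1

GCD = 1, x = -13, y = 75


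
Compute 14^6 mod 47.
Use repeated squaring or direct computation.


14^1 mod 47 = 14
14^2 mod 47 = 8
14^3 mod 47 = 18
14^4 mod 47 = 17
14^5 mod 47 = 3
14^6 mod 47 = 42


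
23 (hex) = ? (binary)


23 (base 16) = 35 (decimal)
35 (decimal) = 100011 (base 2)


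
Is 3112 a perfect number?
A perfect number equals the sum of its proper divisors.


Proper divisors of 3112: 1, 2, 4, 8, 389, 778, 1556
Sum = 1 + 2 + 4 + 8 + 389 + 778 + 1556 = 2738

No, 3112 is not perfect (2738 ≠ 3112)


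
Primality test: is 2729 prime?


Check divisors up to sqrt(2729) = 52.2398
No divisors found.
2729 is prime.

Yes, 2729 is prime


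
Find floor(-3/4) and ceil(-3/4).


-3/4 = -0.7500
floor = -1
ceil = 0

floor = -1, ceil = 0


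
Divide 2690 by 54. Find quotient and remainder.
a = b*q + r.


2690 = 54 * 49 + 44
Check: 2646 + 44 = 2690

q = 49, r = 44


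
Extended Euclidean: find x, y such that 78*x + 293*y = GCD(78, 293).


Tabular extended Euclidean (each row: r = 78*s + 293*t):
r=78, s=1, t=0
r=293, s=0, t=1
q=0: r=78, s=1, t=0   [78*(1) + 293*(0) = 78]
q=3: r=59, s=-3, t=1   [78*(-3) + 293*(1) = 59]
q=1: r=19, s=4, t=-1   [78*(4) + 293*(-1) = 19]
q=3: r=2, s=-15, t=4   [78*(-15) + 293*(4) = 2]
q=9: r=1, s=139, t=-37   [78*(139) + 293*(-37) = 1]
q=2: r=0, s=-293, t=78   [78*(-293) + 293*(78) = 0]
GCD = 1; from the row with r=1: x=139, y=-37
Check: 78*(139) + 293*(-37) = 10842 - 10841 = 1

GCD = 1, x = 139, y = -37


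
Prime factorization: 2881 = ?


2881 / 43 = 67
67 / 67 = 1
2881 = 43 × 67


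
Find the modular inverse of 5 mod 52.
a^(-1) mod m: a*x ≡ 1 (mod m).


Use the extended Euclidean algorithm on (52, 5); each row r = 52*s + 5*t:
r=52, s=1, t=0
r=5, s=0, t=1
q=10: r=2, s=1, t=-10   [52*(1) + 5*(-10) = 2]
q=2: r=1, s=-2, t=21   [52*(-2) + 5*(21) = 1]
q=2: r=0, s=5, t=-52   [52*(5) + 5*(-52) = 0]
GCD = 1 with t = 21, so 5*(21) ≡ 1 (mod 52)
Inverse = 21 mod 52 = 21
Check: 5 * 21 = 105 ≡ 1 (mod 52)

5^(-1) ≡ 21 (mod 52)


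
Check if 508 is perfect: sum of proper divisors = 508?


Proper divisors of 508: 1, 2, 4, 127, 254
Sum = 1 + 2 + 4 + 127 + 254 = 388

No, 508 is not perfect (388 ≠ 508)


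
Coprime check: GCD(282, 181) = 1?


Euclidean algorithm:
282 = 1 * 181 + 101
181 = 1 * 101 + 80
101 = 1 * 80 + 21
80 = 3 * 21 + 17
21 = 1 * 17 + 4
17 = 4 * 4 + 1
4 = 4 * 1 + 0
GCD(282, 181) = 1

Yes, coprime (GCD = 1)


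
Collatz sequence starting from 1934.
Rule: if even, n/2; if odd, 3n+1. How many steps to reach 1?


1934 → 967 → 2902 → 1451 → 4354 → 2177 → 6532 → 3266 → 1633 → 4900 → 2450 → 1225 → 3676 → 1838 → 919 → 2758 → 1379 → 4138 → 2069 → 6208 → 3104 → 1552 → 776 → 388 → 194 → 97 → 292 → 146 → 73 → 220 → 110 → 55 → 166 → 83 → 250 → 125 → 376 → 188 → 94 → 47 → 142 → 71 → 214 → 107 → 322 → 161 → 484 → 242 → 121 → 364 → 182 → 91 → 274 → 137 → 412 → 206 → 103 → 310 → 155 → 466 → 233 → 700 → 350 → 175 → 526 → 263 → 790 → 395 → 1186 → 593 → 1780 → 890 → 445 → 1336 → 668 → 334 → 167 → 502 → 251 → 754 → 377 → 1132 → 566 → 283 → 850 → 425 → 1276 → 638 → 319 → 958 → 479 → 1438 → 719 → 2158 → 1079 → 3238 → 1619 → 4858 → 2429 → 7288 → 3644 → 1822 → 911 → 2734 → 1367 → 4102 → 2051 → 6154 → 3077 → 9232 → 4616 → 2308 → 1154 → 577 → 1732 → 866 → 433 → 1300 → 650 → 325 → 976 → 488 → 244 → 122 → 61 → 184 → 92 → 46 → 23 → 70 → 35 → 106 → 53 → 160 → 80 → 40 → 20 → 10 → 5 → 16 → 8 → 4 → 2 → 1
Total steps = 143

143 steps


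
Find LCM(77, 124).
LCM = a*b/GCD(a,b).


GCD(77, 124) = 1
LCM = 77*124/1 = 9548/1 = 9548

LCM = 9548


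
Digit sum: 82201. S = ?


8 + 2 + 2 + 0 + 1 = 13


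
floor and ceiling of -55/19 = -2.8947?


-55/19 = -2.8947
floor = -3
ceil = -2

floor = -3, ceil = -2


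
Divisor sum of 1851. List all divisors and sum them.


Divisors of 1851: 1, 3, 617, 1851
Sum = 1 + 3 + 617 + 1851 = 2472

σ(1851) = 2472


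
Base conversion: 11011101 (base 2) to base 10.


11011101 (base 2) = 221 (decimal)
221 (decimal) = 221 (base 10)


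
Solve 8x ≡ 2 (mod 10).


GCD(8, 10) = 2 divides 2
Divide: 4x ≡ 1 (mod 5)
x ≡ 4 (mod 5)


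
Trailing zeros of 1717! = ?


floor(1717/5) = 343
floor(1717/25) = 68
floor(1717/125) = 13
floor(1717/625) = 2
Total = 426

426 trailing zeros


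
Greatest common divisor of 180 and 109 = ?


180 = 1 * 109 + 71
109 = 1 * 71 + 38
71 = 1 * 38 + 33
38 = 1 * 33 + 5
33 = 6 * 5 + 3
5 = 1 * 3 + 2
3 = 1 * 2 + 1
2 = 2 * 1 + 0
GCD = 1


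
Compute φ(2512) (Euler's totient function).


2512 = 2^4 × 157
Prime factors: 2, 157
φ(2512) = 2512 × (1-1/2) × (1-1/157)
= 2512 × 1/2 × 156/157 = 1248

φ(2512) = 1248


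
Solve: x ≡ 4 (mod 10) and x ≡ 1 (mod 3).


M = 10*3 = 30
M1 = M/10 = 3, M2 = M/3 = 10
M1^(-1) mod 10 = 7, M2^(-1) mod 3 = 1
x = 4*3*7 + 1*10*1 = 94
94 mod 30 = 4
Check: 4 mod 10 = 4 ✓, 4 mod 3 = 1 ✓

x ≡ 4 (mod 30)


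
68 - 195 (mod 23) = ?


68 - 195 = -127
-127 mod 23 = 11


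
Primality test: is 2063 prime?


Check divisors up to sqrt(2063) = 45.4203
No divisors found.
2063 is prime.

Yes, 2063 is prime


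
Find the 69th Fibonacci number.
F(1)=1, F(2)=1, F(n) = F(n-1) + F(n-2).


Sequence: 1, 1, 2, 3, 5, 8, 13, 21, 34, 55, 89, 144, 233, 377, 610, 987, 1597, 2584, 4181, 6765, 10946, 17711, 28657, 46368, 75025, 121393, 196418, 317811, 514229, 832040, 1346269, 2178309, 3524578, 5702887, 9227465, 14930352, 24157817, 39088169, 63245986, 102334155, 165580141, 267914296, 433494437, 701408733, 1134903170, 1836311903, 2971215073, 4807526976, 7778742049, 12586269025, 20365011074, 32951280099, 53316291173, 86267571272, 139583862445, 225851433717, 365435296162, 591286729879, 956722026041, 1548008755920, 2504730781961, 4052739537881, 6557470319842, 10610209857723, 17167680177565, 27777890035288, 44945570212853, 72723460248141, 117669030460994
F(69) = 117669030460994


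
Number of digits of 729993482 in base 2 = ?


729993482 in base 2 = 101011100000101101000100001010
Number of digits = 30

30 digits (base 2)


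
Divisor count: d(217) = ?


217 = 7^1 × 31^1
d(217) = (1+1) × (1+1) = 4

4 divisors


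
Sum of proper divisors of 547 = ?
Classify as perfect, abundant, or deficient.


Proper divisors: 1
Sum = 1 = 1
1 < 547 → deficient

s(547) = 1 (deficient)


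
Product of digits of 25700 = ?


2 × 5 × 7 × 0 × 0 = 0


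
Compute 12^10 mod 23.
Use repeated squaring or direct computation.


12^1 mod 23 = 12
12^2 mod 23 = 6
12^3 mod 23 = 3
12^4 mod 23 = 13
12^5 mod 23 = 18
12^6 mod 23 = 9
12^7 mod 23 = 16
12^8 mod 23 = 8
12^9 mod 23 = 4
12^10 mod 23 = 2


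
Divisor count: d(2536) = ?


2536 = 2^3 × 317^1
d(2536) = (3+1) × (1+1) = 8

8 divisors


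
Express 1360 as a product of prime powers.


1360 / 2 = 680
680 / 2 = 340
340 / 2 = 170
170 / 2 = 85
85 / 5 = 17
17 / 17 = 1
1360 = 2^4 × 5 × 17


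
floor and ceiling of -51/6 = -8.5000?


-51/6 = -8.5000
floor = -9
ceil = -8

floor = -9, ceil = -8


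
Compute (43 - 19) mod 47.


43 - 19 = 24
24 mod 47 = 24


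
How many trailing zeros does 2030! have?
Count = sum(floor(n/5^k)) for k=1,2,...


floor(2030/5) = 406
floor(2030/25) = 81
floor(2030/125) = 16
floor(2030/625) = 3
Total = 506

506 trailing zeros


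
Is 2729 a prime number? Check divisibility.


Check divisors up to sqrt(2729) = 52.2398
No divisors found.
2729 is prime.

Yes, 2729 is prime


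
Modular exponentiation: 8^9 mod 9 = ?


8^1 mod 9 = 8
8^2 mod 9 = 1
8^3 mod 9 = 8
8^4 mod 9 = 1
8^5 mod 9 = 8
8^6 mod 9 = 1
8^7 mod 9 = 8
8^8 mod 9 = 1
8^9 mod 9 = 8


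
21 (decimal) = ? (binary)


21 (base 10) = 21 (decimal)
21 (decimal) = 10101 (base 2)


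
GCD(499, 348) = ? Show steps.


499 = 1 * 348 + 151
348 = 2 * 151 + 46
151 = 3 * 46 + 13
46 = 3 * 13 + 7
13 = 1 * 7 + 6
7 = 1 * 6 + 1
6 = 6 * 1 + 0
GCD = 1


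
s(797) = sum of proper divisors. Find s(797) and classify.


Proper divisors: 1
Sum = 1 = 1
1 < 797 → deficient

s(797) = 1 (deficient)


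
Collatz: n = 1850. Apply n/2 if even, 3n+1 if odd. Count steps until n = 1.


1850 → 925 → 2776 → 1388 → 694 → 347 → 1042 → 521 → 1564 → 782 → 391 → 1174 → 587 → 1762 → 881 → 2644 → 1322 → 661 → 1984 → 992 → 496 → 248 → 124 → 62 → 31 → 94 → 47 → 142 → 71 → 214 → 107 → 322 → 161 → 484 → 242 → 121 → 364 → 182 → 91 → 274 → 137 → 412 → 206 → 103 → 310 → 155 → 466 → 233 → 700 → 350 → 175 → 526 → 263 → 790 → 395 → 1186 → 593 → 1780 → 890 → 445 → 1336 → 668 → 334 → 167 → 502 → 251 → 754 → 377 → 1132 → 566 → 283 → 850 → 425 → 1276 → 638 → 319 → 958 → 479 → 1438 → 719 → 2158 → 1079 → 3238 → 1619 → 4858 → 2429 → 7288 → 3644 → 1822 → 911 → 2734 → 1367 → 4102 → 2051 → 6154 → 3077 → 9232 → 4616 → 2308 → 1154 → 577 → 1732 → 866 → 433 → 1300 → 650 → 325 → 976 → 488 → 244 → 122 → 61 → 184 → 92 → 46 → 23 → 70 → 35 → 106 → 53 → 160 → 80 → 40 → 20 → 10 → 5 → 16 → 8 → 4 → 2 → 1
Total steps = 130

130 steps


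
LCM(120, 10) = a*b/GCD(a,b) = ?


GCD(120, 10) = 10
LCM = 120*10/10 = 1200/10 = 120

LCM = 120


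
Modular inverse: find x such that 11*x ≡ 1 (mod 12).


Use the extended Euclidean algorithm on (12, 11); each row r = 12*s + 11*t:
r=12, s=1, t=0
r=11, s=0, t=1
q=1: r=1, s=1, t=-1   [12*(1) + 11*(-1) = 1]
q=11: r=0, s=-11, t=12   [12*(-11) + 11*(12) = 0]
GCD = 1 with t = -1, so 11*(-1) ≡ 1 (mod 12)
Inverse = -1 mod 12 = 11
Check: 11 * 11 = 121 ≡ 1 (mod 12)

11^(-1) ≡ 11 (mod 12)


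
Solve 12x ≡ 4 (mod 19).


GCD(12, 19) = 1, unique solution
a^(-1) mod 19 = 8
x = 8 * 4 mod 19 = 13

x ≡ 13 (mod 19)


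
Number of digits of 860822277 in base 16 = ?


860822277 in base 16 = 334F1B05
Number of digits = 8

8 digits (base 16)


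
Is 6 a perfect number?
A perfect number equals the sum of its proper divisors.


Proper divisors of 6: 1, 2, 3
Sum = 1 + 2 + 3 = 6

Yes, 6 is perfect (6 = 6)


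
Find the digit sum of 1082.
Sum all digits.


1 + 0 + 8 + 2 = 11


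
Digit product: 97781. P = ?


9 × 7 × 7 × 8 × 1 = 3528


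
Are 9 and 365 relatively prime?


Euclidean algorithm:
365 = 40 * 9 + 5
9 = 1 * 5 + 4
5 = 1 * 4 + 1
4 = 4 * 1 + 0
GCD(9, 365) = 1

Yes, coprime (GCD = 1)


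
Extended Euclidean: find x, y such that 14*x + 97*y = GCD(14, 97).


Tabular extended Euclidean (each row: r = 14*s + 97*t):
r=14, s=1, t=0
r=97, s=0, t=1
q=0: r=14, s=1, t=0   [14*(1) + 97*(0) = 14]
q=6: r=13, s=-6, t=1   [14*(-6) + 97*(1) = 13]
q=1: r=1, s=7, t=-1   [14*(7) + 97*(-1) = 1]
q=13: r=0, s=-97, t=14   [14*(-97) + 97*(14) = 0]
GCD = 1; from the row with r=1: x=7, y=-1
Check: 14*(7) + 97*(-1) = 98 - 97 = 1

GCD = 1, x = 7, y = -1


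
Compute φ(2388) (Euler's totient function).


2388 = 2^2 × 3 × 199
Prime factors: 2, 3, 199
φ(2388) = 2388 × (1-1/2) × (1-1/3) × (1-1/199)
= 2388 × 1/2 × 2/3 × 198/199 = 792

φ(2388) = 792


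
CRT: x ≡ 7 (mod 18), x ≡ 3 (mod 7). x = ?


M = 18*7 = 126
M1 = M/18 = 7, M2 = M/7 = 18
M1^(-1) mod 18 = 13, M2^(-1) mod 7 = 2
x = 7*7*13 + 3*18*2 = 745
745 mod 126 = 115
Check: 115 mod 18 = 7 ✓, 115 mod 7 = 3 ✓

x ≡ 115 (mod 126)


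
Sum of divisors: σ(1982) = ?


Divisors of 1982: 1, 2, 991, 1982
Sum = 1 + 2 + 991 + 1982 = 2976

σ(1982) = 2976


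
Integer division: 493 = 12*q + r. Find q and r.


493 = 12 * 41 + 1
Check: 492 + 1 = 493

q = 41, r = 1


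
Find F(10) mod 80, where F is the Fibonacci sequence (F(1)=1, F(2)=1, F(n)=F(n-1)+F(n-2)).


F(k) mod 80 for k=1..10:
1, 1, 2, 3, 5, 8, 13, 21, 34, 55
F(10) mod 80 = 55


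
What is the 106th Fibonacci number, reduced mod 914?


F(k) mod 914 for k=1..106:
1, 1, 2, 3, 5, 8, 13, 21, 34, 55, 89, 144, 233, 377, 610, 73, 683, 756, 525, 367, 892, 345, 323, 668, 77, 745, 822, 653, 561, 300, 861, 247, 194, 441, 635, 162, 797, 45, 842, 887, 815, 788, 689, 563, 338, 901, 325, 312, 637, 35, 672, 707, 465, 258, 723, 67, 790, 857, 733, 676, 495, 257, 752, 95, 847, 28, 875, 903, 864, 853, 803, 742, 631, 459, 176, 635, 811, 532, 429, 47, 476, 523, 85, 608, 693, 387, 166, 553, 719, 358, 163, 521, 684, 291, 61, 352, 413, 765, 264, 115, 379, 494, 873, 453, 412, 865
F(106) mod 914 = 865


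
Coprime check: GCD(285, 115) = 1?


Euclidean algorithm:
285 = 2 * 115 + 55
115 = 2 * 55 + 5
55 = 11 * 5 + 0
GCD(285, 115) = 5

No, not coprime (GCD = 5)


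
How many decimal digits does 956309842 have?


956309842 has 9 digits in base 10
floor(log10(956309842)) + 1 = floor(8.9806) + 1 = 9

9 digits (base 10)


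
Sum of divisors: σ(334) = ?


Divisors of 334: 1, 2, 167, 334
Sum = 1 + 2 + 167 + 334 = 504

σ(334) = 504


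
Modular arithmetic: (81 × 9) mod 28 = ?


81 × 9 = 729
729 mod 28 = 1


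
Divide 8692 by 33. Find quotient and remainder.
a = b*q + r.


8692 = 33 * 263 + 13
Check: 8679 + 13 = 8692

q = 263, r = 13


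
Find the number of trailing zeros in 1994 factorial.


floor(1994/5) = 398
floor(1994/25) = 79
floor(1994/125) = 15
floor(1994/625) = 3
Total = 495

495 trailing zeros


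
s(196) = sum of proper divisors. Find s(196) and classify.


Proper divisors: 1, 2, 4, 7, 14, 28, 49, 98
Sum = 1 + 2 + 4 + 7 + 14 + 28 + 49 + 98 = 203
203 > 196 → abundant

s(196) = 203 (abundant)


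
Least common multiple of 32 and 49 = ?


GCD(32, 49) = 1
LCM = 32*49/1 = 1568/1 = 1568

LCM = 1568


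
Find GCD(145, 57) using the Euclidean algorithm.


145 = 2 * 57 + 31
57 = 1 * 31 + 26
31 = 1 * 26 + 5
26 = 5 * 5 + 1
5 = 5 * 1 + 0
GCD = 1


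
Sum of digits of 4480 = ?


4 + 4 + 8 + 0 = 16


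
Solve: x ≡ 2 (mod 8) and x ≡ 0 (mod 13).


M = 8*13 = 104
M1 = M/8 = 13, M2 = M/13 = 8
M1^(-1) mod 8 = 5, M2^(-1) mod 13 = 5
x = 2*13*5 + 0*8*5 = 130
130 mod 104 = 26
Check: 26 mod 8 = 2 ✓, 26 mod 13 = 0 ✓

x ≡ 26 (mod 104)


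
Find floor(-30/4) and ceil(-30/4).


-30/4 = -7.5000
floor = -8
ceil = -7

floor = -8, ceil = -7


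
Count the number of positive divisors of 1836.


1836 = 2^2 × 3^3 × 17^1
d(1836) = (2+1) × (3+1) × (1+1) = 24

24 divisors


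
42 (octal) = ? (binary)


42 (base 8) = 34 (decimal)
34 (decimal) = 100010 (base 2)


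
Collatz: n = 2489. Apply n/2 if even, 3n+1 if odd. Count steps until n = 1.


2489 → 7468 → 3734 → 1867 → 5602 → 2801 → 8404 → 4202 → 2101 → 6304 → 3152 → 1576 → 788 → 394 → 197 → 592 → 296 → 148 → 74 → 37 → 112 → 56 → 28 → 14 → 7 → 22 → 11 → 34 → 17 → 52 → 26 → 13 → 40 → 20 → 10 → 5 → 16 → 8 → 4 → 2 → 1
Total steps = 40

40 steps


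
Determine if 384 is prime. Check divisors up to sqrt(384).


384 / 2 = 192 (exact division)
384 is NOT prime.

No, 384 is not prime


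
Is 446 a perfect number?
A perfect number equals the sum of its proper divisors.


Proper divisors of 446: 1, 2, 223
Sum = 1 + 2 + 223 = 226

No, 446 is not perfect (226 ≠ 446)


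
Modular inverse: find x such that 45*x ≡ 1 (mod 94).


Use the extended Euclidean algorithm on (94, 45); each row r = 94*s + 45*t:
r=94, s=1, t=0
r=45, s=0, t=1
q=2: r=4, s=1, t=-2   [94*(1) + 45*(-2) = 4]
q=11: r=1, s=-11, t=23   [94*(-11) + 45*(23) = 1]
q=4: r=0, s=45, t=-94   [94*(45) + 45*(-94) = 0]
GCD = 1 with t = 23, so 45*(23) ≡ 1 (mod 94)
Inverse = 23 mod 94 = 23
Check: 45 * 23 = 1035 ≡ 1 (mod 94)

45^(-1) ≡ 23 (mod 94)


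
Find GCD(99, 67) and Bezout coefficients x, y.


Tabular extended Euclidean (each row: r = 99*s + 67*t):
r=99, s=1, t=0
r=67, s=0, t=1
q=1: r=32, s=1, t=-1   [99*(1) + 67*(-1) = 32]
q=2: r=3, s=-2, t=3   [99*(-2) + 67*(3) = 3]
q=10: r=2, s=21, t=-31   [99*(21) + 67*(-31) = 2]
q=1: r=1, s=-23, t=34   [99*(-23) + 67*(34) = 1]
q=2: r=0, s=67, t=-99   [99*(67) + 67*(-99) = 0]
GCD = 1; from the row with r=1: x=-23, y=34
Check: 99*(-23) + 67*(34) = -2277 + 2278 = 1

GCD = 1, x = -23, y = 34


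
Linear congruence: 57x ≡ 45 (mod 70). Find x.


GCD(57, 70) = 1, unique solution
a^(-1) mod 70 = 43
x = 43 * 45 mod 70 = 45

x ≡ 45 (mod 70)


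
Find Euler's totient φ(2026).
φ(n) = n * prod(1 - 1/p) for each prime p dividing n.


2026 = 2 × 1013
Prime factors: 2, 1013
φ(2026) = 2026 × (1-1/2) × (1-1/1013)
= 2026 × 1/2 × 1012/1013 = 1012

φ(2026) = 1012


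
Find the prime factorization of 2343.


2343 / 3 = 781
781 / 11 = 71
71 / 71 = 1
2343 = 3 × 11 × 71


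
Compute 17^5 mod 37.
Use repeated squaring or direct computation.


17^1 mod 37 = 17
17^2 mod 37 = 30
17^3 mod 37 = 29
17^4 mod 37 = 12
17^5 mod 37 = 19


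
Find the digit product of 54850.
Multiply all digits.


5 × 4 × 8 × 5 × 0 = 0


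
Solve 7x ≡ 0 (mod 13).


GCD(7, 13) = 1, unique solution
a^(-1) mod 13 = 2
x = 2 * 0 mod 13 = 0

x ≡ 0 (mod 13)


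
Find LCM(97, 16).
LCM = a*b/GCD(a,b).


GCD(97, 16) = 1
LCM = 97*16/1 = 1552/1 = 1552

LCM = 1552


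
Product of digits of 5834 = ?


5 × 8 × 3 × 4 = 480


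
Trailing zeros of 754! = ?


floor(754/5) = 150
floor(754/25) = 30
floor(754/125) = 6
floor(754/625) = 1
Total = 187

187 trailing zeros


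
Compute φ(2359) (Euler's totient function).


2359 = 7 × 337
Prime factors: 7, 337
φ(2359) = 2359 × (1-1/7) × (1-1/337)
= 2359 × 6/7 × 336/337 = 2016

φ(2359) = 2016


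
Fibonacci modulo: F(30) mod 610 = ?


F(k) mod 610 for k=1..30:
1, 1, 2, 3, 5, 8, 13, 21, 34, 55, 89, 144, 233, 377, 0, 377, 377, 144, 521, 55, 576, 21, 597, 8, 605, 3, 608, 1, 609, 0
F(30) mod 610 = 0


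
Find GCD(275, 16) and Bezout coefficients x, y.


Tabular extended Euclidean (each row: r = 275*s + 16*t):
r=275, s=1, t=0
r=16, s=0, t=1
q=17: r=3, s=1, t=-17   [275*(1) + 16*(-17) = 3]
q=5: r=1, s=-5, t=86   [275*(-5) + 16*(86) = 1]
q=3: r=0, s=16, t=-275   [275*(16) + 16*(-275) = 0]
GCD = 1; from the row with r=1: x=-5, y=86
Check: 275*(-5) + 16*(86) = -1375 + 1376 = 1

GCD = 1, x = -5, y = 86


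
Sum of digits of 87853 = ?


8 + 7 + 8 + 5 + 3 = 31


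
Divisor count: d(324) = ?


324 = 2^2 × 3^4
d(324) = (2+1) × (4+1) = 15

15 divisors


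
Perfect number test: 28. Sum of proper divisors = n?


Proper divisors of 28: 1, 2, 4, 7, 14
Sum = 1 + 2 + 4 + 7 + 14 = 28

Yes, 28 is perfect (28 = 28)


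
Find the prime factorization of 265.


265 / 5 = 53
53 / 53 = 1
265 = 5 × 53


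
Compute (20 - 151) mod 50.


20 - 151 = -131
-131 mod 50 = 19


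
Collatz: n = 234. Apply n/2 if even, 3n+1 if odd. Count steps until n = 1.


234 → 117 → 352 → 176 → 88 → 44 → 22 → 11 → 34 → 17 → 52 → 26 → 13 → 40 → 20 → 10 → 5 → 16 → 8 → 4 → 2 → 1
Total steps = 21

21 steps


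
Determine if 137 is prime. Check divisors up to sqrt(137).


Check divisors up to sqrt(137) = 11.7047
No divisors found.
137 is prime.

Yes, 137 is prime


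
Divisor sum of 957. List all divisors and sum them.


Divisors of 957: 1, 3, 11, 29, 33, 87, 319, 957
Sum = 1 + 3 + 11 + 29 + 33 + 87 + 319 + 957 = 1440

σ(957) = 1440


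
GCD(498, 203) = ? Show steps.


498 = 2 * 203 + 92
203 = 2 * 92 + 19
92 = 4 * 19 + 16
19 = 1 * 16 + 3
16 = 5 * 3 + 1
3 = 3 * 1 + 0
GCD = 1


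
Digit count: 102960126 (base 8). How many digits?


102960126 in base 8 = 610605776
Number of digits = 9

9 digits (base 8)


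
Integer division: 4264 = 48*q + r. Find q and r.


4264 = 48 * 88 + 40
Check: 4224 + 40 = 4264

q = 88, r = 40


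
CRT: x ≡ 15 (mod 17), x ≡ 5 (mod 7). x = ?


M = 17*7 = 119
M1 = M/17 = 7, M2 = M/7 = 17
M1^(-1) mod 17 = 5, M2^(-1) mod 7 = 5
x = 15*7*5 + 5*17*5 = 950
950 mod 119 = 117
Check: 117 mod 17 = 15 ✓, 117 mod 7 = 5 ✓

x ≡ 117 (mod 119)


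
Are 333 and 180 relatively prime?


Euclidean algorithm:
333 = 1 * 180 + 153
180 = 1 * 153 + 27
153 = 5 * 27 + 18
27 = 1 * 18 + 9
18 = 2 * 9 + 0
GCD(333, 180) = 9

No, not coprime (GCD = 9)


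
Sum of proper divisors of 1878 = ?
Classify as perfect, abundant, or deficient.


Proper divisors: 1, 2, 3, 6, 313, 626, 939
Sum = 1 + 2 + 3 + 6 + 313 + 626 + 939 = 1890
1890 > 1878 → abundant

s(1878) = 1890 (abundant)


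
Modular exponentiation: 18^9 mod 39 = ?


18^1 mod 39 = 18
18^2 mod 39 = 12
18^3 mod 39 = 21
18^4 mod 39 = 27
18^5 mod 39 = 18
18^6 mod 39 = 12
18^7 mod 39 = 21
18^8 mod 39 = 27
18^9 mod 39 = 18


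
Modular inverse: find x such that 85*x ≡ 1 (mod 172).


Use the extended Euclidean algorithm on (172, 85); each row r = 172*s + 85*t:
r=172, s=1, t=0
r=85, s=0, t=1
q=2: r=2, s=1, t=-2   [172*(1) + 85*(-2) = 2]
q=42: r=1, s=-42, t=85   [172*(-42) + 85*(85) = 1]
q=2: r=0, s=85, t=-172   [172*(85) + 85*(-172) = 0]
GCD = 1 with t = 85, so 85*(85) ≡ 1 (mod 172)
Inverse = 85 mod 172 = 85
Check: 85 * 85 = 7225 ≡ 1 (mod 172)

85^(-1) ≡ 85 (mod 172)


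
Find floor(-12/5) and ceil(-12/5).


-12/5 = -2.4000
floor = -3
ceil = -2

floor = -3, ceil = -2


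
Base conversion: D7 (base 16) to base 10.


D7 (base 16) = 215 (decimal)
215 (decimal) = 215 (base 10)


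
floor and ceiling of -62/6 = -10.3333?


-62/6 = -10.3333
floor = -11
ceil = -10

floor = -11, ceil = -10


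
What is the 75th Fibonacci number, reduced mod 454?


F(k) mod 454 for k=1..75:
1, 1, 2, 3, 5, 8, 13, 21, 34, 55, 89, 144, 233, 377, 156, 79, 235, 314, 95, 409, 50, 5, 55, 60, 115, 175, 290, 11, 301, 312, 159, 17, 176, 193, 369, 108, 23, 131, 154, 285, 439, 270, 255, 71, 326, 397, 269, 212, 27, 239, 266, 51, 317, 368, 231, 145, 376, 67, 443, 56, 45, 101, 146, 247, 393, 186, 125, 311, 436, 293, 275, 114, 389, 49, 438
F(75) mod 454 = 438


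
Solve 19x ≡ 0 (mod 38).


GCD(19, 38) = 19 divides 0
Divide: 1x ≡ 0 (mod 2)
x ≡ 0 (mod 2)


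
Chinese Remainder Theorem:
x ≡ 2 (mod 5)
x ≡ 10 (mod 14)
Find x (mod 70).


M = 5*14 = 70
M1 = M/5 = 14, M2 = M/14 = 5
M1^(-1) mod 5 = 4, M2^(-1) mod 14 = 3
x = 2*14*4 + 10*5*3 = 262
262 mod 70 = 52
Check: 52 mod 5 = 2 ✓, 52 mod 14 = 10 ✓

x ≡ 52 (mod 70)


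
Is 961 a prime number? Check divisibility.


961 / 31 = 31 (exact division)
961 is NOT prime.

No, 961 is not prime


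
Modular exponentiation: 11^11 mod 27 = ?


11^1 mod 27 = 11
11^2 mod 27 = 13
11^3 mod 27 = 8
11^4 mod 27 = 7
11^5 mod 27 = 23
11^6 mod 27 = 10
11^7 mod 27 = 2
11^8 mod 27 = 22
11^9 mod 27 = 26
11^10 mod 27 = 16
11^11 mod 27 = 14


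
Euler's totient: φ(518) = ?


518 = 2 × 7 × 37
Prime factors: 2, 7, 37
φ(518) = 518 × (1-1/2) × (1-1/7) × (1-1/37)
= 518 × 1/2 × 6/7 × 36/37 = 216

φ(518) = 216


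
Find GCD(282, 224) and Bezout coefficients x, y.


Tabular extended Euclidean (each row: r = 282*s + 224*t):
r=282, s=1, t=0
r=224, s=0, t=1
q=1: r=58, s=1, t=-1   [282*(1) + 224*(-1) = 58]
q=3: r=50, s=-3, t=4   [282*(-3) + 224*(4) = 50]
q=1: r=8, s=4, t=-5   [282*(4) + 224*(-5) = 8]
q=6: r=2, s=-27, t=34   [282*(-27) + 224*(34) = 2]
q=4: r=0, s=112, t=-141   [282*(112) + 224*(-141) = 0]
GCD = 2; from the row with r=2: x=-27, y=34
Check: 282*(-27) + 224*(34) = -7614 + 7616 = 2

GCD = 2, x = -27, y = 34


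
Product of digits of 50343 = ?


5 × 0 × 3 × 4 × 3 = 0


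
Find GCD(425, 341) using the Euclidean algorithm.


425 = 1 * 341 + 84
341 = 4 * 84 + 5
84 = 16 * 5 + 4
5 = 1 * 4 + 1
4 = 4 * 1 + 0
GCD = 1


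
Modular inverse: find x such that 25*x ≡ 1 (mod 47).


Use the extended Euclidean algorithm on (47, 25); each row r = 47*s + 25*t:
r=47, s=1, t=0
r=25, s=0, t=1
q=1: r=22, s=1, t=-1   [47*(1) + 25*(-1) = 22]
q=1: r=3, s=-1, t=2   [47*(-1) + 25*(2) = 3]
q=7: r=1, s=8, t=-15   [47*(8) + 25*(-15) = 1]
q=3: r=0, s=-25, t=47   [47*(-25) + 25*(47) = 0]
GCD = 1 with t = -15, so 25*(-15) ≡ 1 (mod 47)
Inverse = -15 mod 47 = 32
Check: 25 * 32 = 800 ≡ 1 (mod 47)

25^(-1) ≡ 32 (mod 47)


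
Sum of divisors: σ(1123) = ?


Divisors of 1123: 1, 1123
Sum = 1 + 1123 = 1124

σ(1123) = 1124


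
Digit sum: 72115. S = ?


7 + 2 + 1 + 1 + 5 = 16


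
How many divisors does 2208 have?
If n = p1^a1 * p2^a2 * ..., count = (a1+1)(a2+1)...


2208 = 2^5 × 3^1 × 23^1
d(2208) = (5+1) × (1+1) × (1+1) = 24

24 divisors


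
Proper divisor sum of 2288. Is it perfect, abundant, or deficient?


Proper divisors: 1, 2, 4, 8, 11, 13, 16, 22, 26, 44, 52, 88, 104, 143, 176, 208, 286, 572, 1144
Sum = 1 + 2 + 4 + 8 + 11 + 13 + 16 + 22 + 26 + 44 + 52 + 88 + 104 + 143 + 176 + 208 + 286 + 572 + 1144 = 2920
2920 > 2288 → abundant

s(2288) = 2920 (abundant)


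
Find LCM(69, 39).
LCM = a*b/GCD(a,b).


GCD(69, 39) = 3
LCM = 69*39/3 = 2691/3 = 897

LCM = 897


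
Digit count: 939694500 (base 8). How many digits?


939694500 in base 8 = 7000514644
Number of digits = 10

10 digits (base 8)


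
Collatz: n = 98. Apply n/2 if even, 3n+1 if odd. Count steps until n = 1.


98 → 49 → 148 → 74 → 37 → 112 → 56 → 28 → 14 → 7 → 22 → 11 → 34 → 17 → 52 → 26 → 13 → 40 → 20 → 10 → 5 → 16 → 8 → 4 → 2 → 1
Total steps = 25

25 steps


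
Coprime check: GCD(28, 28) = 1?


Euclidean algorithm:
28 = 1 * 28 + 0
GCD(28, 28) = 28

No, not coprime (GCD = 28)


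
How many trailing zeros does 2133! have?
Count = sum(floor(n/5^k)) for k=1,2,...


floor(2133/5) = 426
floor(2133/25) = 85
floor(2133/125) = 17
floor(2133/625) = 3
Total = 531

531 trailing zeros


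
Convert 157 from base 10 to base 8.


157 (base 10) = 157 (decimal)
157 (decimal) = 235 (base 8)


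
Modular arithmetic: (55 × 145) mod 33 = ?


55 × 145 = 7975
7975 mod 33 = 22


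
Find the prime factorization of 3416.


3416 / 2 = 1708
1708 / 2 = 854
854 / 2 = 427
427 / 7 = 61
61 / 61 = 1
3416 = 2^3 × 7 × 61


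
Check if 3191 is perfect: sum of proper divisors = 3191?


Proper divisors of 3191: 1
Sum = 1 = 1

No, 3191 is not perfect (1 ≠ 3191)


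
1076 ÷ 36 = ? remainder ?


1076 = 36 * 29 + 32
Check: 1044 + 32 = 1076

q = 29, r = 32


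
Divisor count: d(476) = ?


476 = 2^2 × 7^1 × 17^1
d(476) = (2+1) × (1+1) × (1+1) = 12

12 divisors


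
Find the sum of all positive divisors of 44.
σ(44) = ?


Divisors of 44: 1, 2, 4, 11, 22, 44
Sum = 1 + 2 + 4 + 11 + 22 + 44 = 84

σ(44) = 84


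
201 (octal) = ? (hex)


201 (base 8) = 129 (decimal)
129 (decimal) = 81 (base 16)


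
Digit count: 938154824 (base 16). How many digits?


938154824 in base 16 = 37EB1B48
Number of digits = 8

8 digits (base 16)


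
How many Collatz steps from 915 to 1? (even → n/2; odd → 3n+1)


915 → 2746 → 1373 → 4120 → 2060 → 1030 → 515 → 1546 → 773 → 2320 → 1160 → 580 → 290 → 145 → 436 → 218 → 109 → 328 → 164 → 82 → 41 → 124 → 62 → 31 → 94 → 47 → 142 → 71 → 214 → 107 → 322 → 161 → 484 → 242 → 121 → 364 → 182 → 91 → 274 → 137 → 412 → 206 → 103 → 310 → 155 → 466 → 233 → 700 → 350 → 175 → 526 → 263 → 790 → 395 → 1186 → 593 → 1780 → 890 → 445 → 1336 → 668 → 334 → 167 → 502 → 251 → 754 → 377 → 1132 → 566 → 283 → 850 → 425 → 1276 → 638 → 319 → 958 → 479 → 1438 → 719 → 2158 → 1079 → 3238 → 1619 → 4858 → 2429 → 7288 → 3644 → 1822 → 911 → 2734 → 1367 → 4102 → 2051 → 6154 → 3077 → 9232 → 4616 → 2308 → 1154 → 577 → 1732 → 866 → 433 → 1300 → 650 → 325 → 976 → 488 → 244 → 122 → 61 → 184 → 92 → 46 → 23 → 70 → 35 → 106 → 53 → 160 → 80 → 40 → 20 → 10 → 5 → 16 → 8 → 4 → 2 → 1
Total steps = 129

129 steps


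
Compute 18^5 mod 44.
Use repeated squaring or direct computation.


18^1 mod 44 = 18
18^2 mod 44 = 16
18^3 mod 44 = 24
18^4 mod 44 = 36
18^5 mod 44 = 32


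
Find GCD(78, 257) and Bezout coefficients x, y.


Tabular extended Euclidean (each row: r = 78*s + 257*t):
r=78, s=1, t=0
r=257, s=0, t=1
q=0: r=78, s=1, t=0   [78*(1) + 257*(0) = 78]
q=3: r=23, s=-3, t=1   [78*(-3) + 257*(1) = 23]
q=3: r=9, s=10, t=-3   [78*(10) + 257*(-3) = 9]
q=2: r=5, s=-23, t=7   [78*(-23) + 257*(7) = 5]
q=1: r=4, s=33, t=-10   [78*(33) + 257*(-10) = 4]
q=1: r=1, s=-56, t=17   [78*(-56) + 257*(17) = 1]
q=4: r=0, s=257, t=-78   [78*(257) + 257*(-78) = 0]
GCD = 1; from the row with r=1: x=-56, y=17
Check: 78*(-56) + 257*(17) = -4368 + 4369 = 1

GCD = 1, x = -56, y = 17


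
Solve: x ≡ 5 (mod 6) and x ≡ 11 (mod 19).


M = 6*19 = 114
M1 = M/6 = 19, M2 = M/19 = 6
M1^(-1) mod 6 = 1, M2^(-1) mod 19 = 16
x = 5*19*1 + 11*6*16 = 1151
1151 mod 114 = 11
Check: 11 mod 6 = 5 ✓, 11 mod 19 = 11 ✓

x ≡ 11 (mod 114)


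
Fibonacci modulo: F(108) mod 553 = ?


F(k) mod 553 for k=1..108:
1, 1, 2, 3, 5, 8, 13, 21, 34, 55, 89, 144, 233, 377, 57, 434, 491, 372, 310, 129, 439, 15, 454, 469, 370, 286, 103, 389, 492, 328, 267, 42, 309, 351, 107, 458, 12, 470, 482, 399, 328, 174, 502, 123, 72, 195, 267, 462, 176, 85, 261, 346, 54, 400, 454, 301, 202, 503, 152, 102, 254, 356, 57, 413, 470, 330, 247, 24, 271, 295, 13, 308, 321, 76, 397, 473, 317, 237, 1, 238, 239, 477, 163, 87, 250, 337, 34, 371, 405, 223, 75, 298, 373, 118, 491, 56, 547, 50, 44, 94, 138, 232, 370, 49, 419, 468, 334, 249
F(108) mod 553 = 249


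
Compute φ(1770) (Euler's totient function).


1770 = 2 × 3 × 5 × 59
Prime factors: 2, 3, 5, 59
φ(1770) = 1770 × (1-1/2) × (1-1/3) × (1-1/5) × (1-1/59)
= 1770 × 1/2 × 2/3 × 4/5 × 58/59 = 464

φ(1770) = 464


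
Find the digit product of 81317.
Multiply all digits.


8 × 1 × 3 × 1 × 7 = 168


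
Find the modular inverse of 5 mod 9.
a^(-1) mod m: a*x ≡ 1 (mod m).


Use the extended Euclidean algorithm on (9, 5); each row r = 9*s + 5*t:
r=9, s=1, t=0
r=5, s=0, t=1
q=1: r=4, s=1, t=-1   [9*(1) + 5*(-1) = 4]
q=1: r=1, s=-1, t=2   [9*(-1) + 5*(2) = 1]
q=4: r=0, s=5, t=-9   [9*(5) + 5*(-9) = 0]
GCD = 1 with t = 2, so 5*(2) ≡ 1 (mod 9)
Inverse = 2 mod 9 = 2
Check: 5 * 2 = 10 ≡ 1 (mod 9)

5^(-1) ≡ 2 (mod 9)


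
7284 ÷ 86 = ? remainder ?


7284 = 86 * 84 + 60
Check: 7224 + 60 = 7284

q = 84, r = 60


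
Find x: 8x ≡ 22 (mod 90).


GCD(8, 90) = 2 divides 22
Divide: 4x ≡ 11 (mod 45)
x ≡ 14 (mod 45)


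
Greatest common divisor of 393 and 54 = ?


393 = 7 * 54 + 15
54 = 3 * 15 + 9
15 = 1 * 9 + 6
9 = 1 * 6 + 3
6 = 2 * 3 + 0
GCD = 3


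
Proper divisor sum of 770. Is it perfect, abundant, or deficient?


Proper divisors: 1, 2, 5, 7, 10, 11, 14, 22, 35, 55, 70, 77, 110, 154, 385
Sum = 1 + 2 + 5 + 7 + 10 + 11 + 14 + 22 + 35 + 55 + 70 + 77 + 110 + 154 + 385 = 958
958 > 770 → abundant

s(770) = 958 (abundant)


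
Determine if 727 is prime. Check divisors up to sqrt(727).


Check divisors up to sqrt(727) = 26.9629
No divisors found.
727 is prime.

Yes, 727 is prime


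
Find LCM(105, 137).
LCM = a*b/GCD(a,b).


GCD(105, 137) = 1
LCM = 105*137/1 = 14385/1 = 14385

LCM = 14385


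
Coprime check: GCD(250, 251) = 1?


Euclidean algorithm:
251 = 1 * 250 + 1
250 = 250 * 1 + 0
GCD(250, 251) = 1

Yes, coprime (GCD = 1)


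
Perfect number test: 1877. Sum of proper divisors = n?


Proper divisors of 1877: 1
Sum = 1 = 1

No, 1877 is not perfect (1 ≠ 1877)


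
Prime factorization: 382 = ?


382 / 2 = 191
191 / 191 = 1
382 = 2 × 191


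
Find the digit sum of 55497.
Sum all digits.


5 + 5 + 4 + 9 + 7 = 30


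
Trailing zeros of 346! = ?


floor(346/5) = 69
floor(346/25) = 13
floor(346/125) = 2
Total = 84

84 trailing zeros


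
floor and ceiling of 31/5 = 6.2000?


31/5 = 6.2000
floor = 6
ceil = 7

floor = 6, ceil = 7


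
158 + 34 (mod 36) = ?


158 + 34 = 192
192 mod 36 = 12


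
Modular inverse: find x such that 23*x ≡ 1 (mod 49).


Use the extended Euclidean algorithm on (49, 23); each row r = 49*s + 23*t:
r=49, s=1, t=0
r=23, s=0, t=1
q=2: r=3, s=1, t=-2   [49*(1) + 23*(-2) = 3]
q=7: r=2, s=-7, t=15   [49*(-7) + 23*(15) = 2]
q=1: r=1, s=8, t=-17   [49*(8) + 23*(-17) = 1]
q=2: r=0, s=-23, t=49   [49*(-23) + 23*(49) = 0]
GCD = 1 with t = -17, so 23*(-17) ≡ 1 (mod 49)
Inverse = -17 mod 49 = 32
Check: 23 * 32 = 736 ≡ 1 (mod 49)

23^(-1) ≡ 32 (mod 49)


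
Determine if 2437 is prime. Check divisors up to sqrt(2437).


Check divisors up to sqrt(2437) = 49.3660
No divisors found.
2437 is prime.

Yes, 2437 is prime


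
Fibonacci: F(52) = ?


Sequence: 1, 1, 2, 3, 5, 8, 13, 21, 34, 55, 89, 144, 233, 377, 610, 987, 1597, 2584, 4181, 6765, 10946, 17711, 28657, 46368, 75025, 121393, 196418, 317811, 514229, 832040, 1346269, 2178309, 3524578, 5702887, 9227465, 14930352, 24157817, 39088169, 63245986, 102334155, 165580141, 267914296, 433494437, 701408733, 1134903170, 1836311903, 2971215073, 4807526976, 7778742049, 12586269025, 20365011074, 32951280099
F(52) = 32951280099


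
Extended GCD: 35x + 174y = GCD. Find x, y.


Tabular extended Euclidean (each row: r = 35*s + 174*t):
r=35, s=1, t=0
r=174, s=0, t=1
q=0: r=35, s=1, t=0   [35*(1) + 174*(0) = 35]
q=4: r=34, s=-4, t=1   [35*(-4) + 174*(1) = 34]
q=1: r=1, s=5, t=-1   [35*(5) + 174*(-1) = 1]
q=34: r=0, s=-174, t=35   [35*(-174) + 174*(35) = 0]
GCD = 1; from the row with r=1: x=5, y=-1
Check: 35*(5) + 174*(-1) = 175 - 174 = 1

GCD = 1, x = 5, y = -1


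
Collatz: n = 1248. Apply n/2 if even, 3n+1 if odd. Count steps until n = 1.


1248 → 624 → 312 → 156 → 78 → 39 → 118 → 59 → 178 → 89 → 268 → 134 → 67 → 202 → 101 → 304 → 152 → 76 → 38 → 19 → 58 → 29 → 88 → 44 → 22 → 11 → 34 → 17 → 52 → 26 → 13 → 40 → 20 → 10 → 5 → 16 → 8 → 4 → 2 → 1
Total steps = 39

39 steps


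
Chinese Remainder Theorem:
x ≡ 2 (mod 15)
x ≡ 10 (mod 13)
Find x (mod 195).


M = 15*13 = 195
M1 = M/15 = 13, M2 = M/13 = 15
M1^(-1) mod 15 = 7, M2^(-1) mod 13 = 7
x = 2*13*7 + 10*15*7 = 1232
1232 mod 195 = 62
Check: 62 mod 15 = 2 ✓, 62 mod 13 = 10 ✓

x ≡ 62 (mod 195)


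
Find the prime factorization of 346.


346 / 2 = 173
173 / 173 = 1
346 = 2 × 173
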